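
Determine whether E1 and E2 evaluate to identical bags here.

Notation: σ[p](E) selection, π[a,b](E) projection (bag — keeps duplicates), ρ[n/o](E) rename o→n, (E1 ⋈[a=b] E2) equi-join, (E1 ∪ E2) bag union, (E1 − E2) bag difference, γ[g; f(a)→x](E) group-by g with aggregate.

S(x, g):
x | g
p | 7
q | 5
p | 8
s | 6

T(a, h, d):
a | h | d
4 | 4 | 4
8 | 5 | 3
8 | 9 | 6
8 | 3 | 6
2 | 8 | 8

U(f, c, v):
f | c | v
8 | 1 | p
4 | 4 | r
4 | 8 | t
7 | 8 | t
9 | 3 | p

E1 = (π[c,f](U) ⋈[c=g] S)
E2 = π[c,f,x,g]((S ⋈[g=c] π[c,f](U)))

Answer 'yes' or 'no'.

E1 subexpression sizes:
  U → 5
  π[c,f](U) → 5
  S → 4
  (π[c,f](U) ⋈[c=g] S) → 2
E2 subexpression sizes:
  S → 4
  U → 5
  π[c,f](U) → 5
  (S ⋈[g=c] π[c,f](U)) → 2
  π[c,f,x,g]((S ⋈[g=c] π[c,f](U))) → 2

E1 and E2 produce the same multiset:
c | f | x | g
8 | 4 | p | 8
8 | 7 | p | 8

yes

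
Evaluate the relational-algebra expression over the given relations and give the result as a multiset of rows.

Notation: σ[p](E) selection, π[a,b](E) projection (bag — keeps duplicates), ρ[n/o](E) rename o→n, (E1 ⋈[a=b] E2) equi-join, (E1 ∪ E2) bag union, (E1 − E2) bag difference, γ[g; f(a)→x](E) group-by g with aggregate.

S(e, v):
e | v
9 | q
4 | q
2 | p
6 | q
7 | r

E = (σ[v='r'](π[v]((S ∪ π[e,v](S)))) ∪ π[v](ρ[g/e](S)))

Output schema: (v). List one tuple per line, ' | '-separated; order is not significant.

Stepwise |·|:
  S → 5
  S → 5
  π[e,v](S) → 5
  (S ∪ π[e,v](S)) → 10
  π[v]((S ∪ π[e,v](S))) → 10
  σ[v='r'](π[v]((S ∪ π[e,v](S)))) → 2
  S → 5
  ρ[g/e](S) → 5
  π[v](ρ[g/e](S)) → 5
  (σ[v='r'](π[v]((S ∪ π[e,v](S)))) ∪ π[v](ρ[g/e](S))) → 7

== RESULT ==
v
p
q
q
q
r
r
r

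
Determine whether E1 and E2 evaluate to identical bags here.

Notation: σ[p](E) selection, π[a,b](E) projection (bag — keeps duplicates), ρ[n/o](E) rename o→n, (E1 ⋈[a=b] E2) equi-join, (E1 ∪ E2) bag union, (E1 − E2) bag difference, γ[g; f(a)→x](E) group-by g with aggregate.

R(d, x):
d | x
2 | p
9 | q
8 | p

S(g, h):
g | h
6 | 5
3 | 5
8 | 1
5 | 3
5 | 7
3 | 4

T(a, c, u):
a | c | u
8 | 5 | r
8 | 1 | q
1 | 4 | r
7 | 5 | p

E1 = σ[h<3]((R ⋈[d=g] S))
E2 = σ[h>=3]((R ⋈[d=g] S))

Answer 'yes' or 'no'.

E1 subexpression sizes:
  R → 3
  S → 6
  (R ⋈[d=g] S) → 1
  σ[h<3]((R ⋈[d=g] S)) → 1
E2 subexpression sizes:
  R → 3
  S → 6
  (R ⋈[d=g] S) → 1
  σ[h>=3]((R ⋈[d=g] S)) → 0

E1 result:
d | x | g | h
8 | p | 8 | 1
E2 result:
d | x | g | h
(0 rows)
Witness: (8, 'p', 8, 1) appears 1× in E1 but 0× in E2.

no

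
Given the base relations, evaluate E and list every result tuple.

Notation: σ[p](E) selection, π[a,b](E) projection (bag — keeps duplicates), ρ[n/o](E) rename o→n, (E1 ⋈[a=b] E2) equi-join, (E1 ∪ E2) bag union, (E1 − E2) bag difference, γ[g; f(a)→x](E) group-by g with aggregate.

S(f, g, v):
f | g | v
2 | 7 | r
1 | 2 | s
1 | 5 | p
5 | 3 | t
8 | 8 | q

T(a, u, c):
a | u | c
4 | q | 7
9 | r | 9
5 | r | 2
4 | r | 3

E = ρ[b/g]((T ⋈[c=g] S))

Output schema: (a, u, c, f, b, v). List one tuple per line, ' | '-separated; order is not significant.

Row counts bottom-up:
  T → 4
  S → 5
  (T ⋈[c=g] S) → 3
  ρ[b/g]((T ⋈[c=g] S)) → 3

== RESULT ==
a | u | c | f | b | v
4 | q | 7 | 2 | 7 | r
4 | r | 3 | 5 | 3 | t
5 | r | 2 | 1 | 2 | s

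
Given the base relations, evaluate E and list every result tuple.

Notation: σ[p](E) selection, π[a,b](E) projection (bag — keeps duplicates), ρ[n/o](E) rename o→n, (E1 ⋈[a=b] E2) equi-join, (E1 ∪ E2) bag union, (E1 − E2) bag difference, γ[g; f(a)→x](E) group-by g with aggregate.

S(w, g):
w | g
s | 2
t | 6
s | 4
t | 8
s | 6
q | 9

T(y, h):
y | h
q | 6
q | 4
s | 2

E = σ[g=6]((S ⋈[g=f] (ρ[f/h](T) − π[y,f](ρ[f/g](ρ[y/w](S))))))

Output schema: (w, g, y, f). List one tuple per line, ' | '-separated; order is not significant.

Stepwise |·|:
  S → 6
  T → 3
  ρ[f/h](T) → 3
  S → 6
  ρ[y/w](S) → 6
  ρ[f/g](ρ[y/w](S)) → 6
  π[y,f](ρ[f/g](ρ[y/w](S))) → 6
  (ρ[f/h](T) − π[y,f](ρ[f/g](ρ[y/w](S)))) → 2
  (S ⋈[g=f] (ρ[f/h](T) − π[y,f](ρ[f/g](ρ[y/w](S))))) → 3
  σ[g=6]((S ⋈[g=f] (ρ[f/h](T) − π[y,f](ρ[f/g](ρ[y/w](S)))))) → 2

== RESULT ==
w | g | y | f
s | 6 | q | 6
t | 6 | q | 6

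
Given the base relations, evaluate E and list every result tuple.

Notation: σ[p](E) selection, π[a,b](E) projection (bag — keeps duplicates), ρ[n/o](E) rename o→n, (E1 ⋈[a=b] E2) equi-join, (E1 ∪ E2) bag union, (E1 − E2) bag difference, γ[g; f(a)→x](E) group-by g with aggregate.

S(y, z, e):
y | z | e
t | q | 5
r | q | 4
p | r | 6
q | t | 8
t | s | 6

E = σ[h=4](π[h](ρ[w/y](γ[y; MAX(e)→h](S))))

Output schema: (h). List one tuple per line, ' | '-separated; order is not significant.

Subexpression sizes:
  S → 5
  γ[y; MAX(e)→h](S) → 4
  ρ[w/y](γ[y; MAX(e)→h](S)) → 4
  π[h](ρ[w/y](γ[y; MAX(e)→h](S))) → 4
  σ[h=4](π[h](ρ[w/y](γ[y; MAX(e)→h](S)))) → 1

== RESULT ==
h
4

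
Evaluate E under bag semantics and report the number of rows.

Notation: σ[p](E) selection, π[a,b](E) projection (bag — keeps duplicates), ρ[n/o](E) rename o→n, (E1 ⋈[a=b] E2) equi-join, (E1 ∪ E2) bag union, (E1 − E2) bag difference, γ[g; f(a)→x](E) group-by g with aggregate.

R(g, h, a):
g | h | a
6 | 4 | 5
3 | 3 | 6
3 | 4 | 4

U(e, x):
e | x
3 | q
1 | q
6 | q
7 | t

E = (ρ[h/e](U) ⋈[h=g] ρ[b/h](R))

Per-node cardinality:
  U → 4
  ρ[h/e](U) → 4
  R → 3
  ρ[b/h](R) → 3
  (ρ[h/e](U) ⋈[h=g] ρ[b/h](R)) → 3

|E| = 3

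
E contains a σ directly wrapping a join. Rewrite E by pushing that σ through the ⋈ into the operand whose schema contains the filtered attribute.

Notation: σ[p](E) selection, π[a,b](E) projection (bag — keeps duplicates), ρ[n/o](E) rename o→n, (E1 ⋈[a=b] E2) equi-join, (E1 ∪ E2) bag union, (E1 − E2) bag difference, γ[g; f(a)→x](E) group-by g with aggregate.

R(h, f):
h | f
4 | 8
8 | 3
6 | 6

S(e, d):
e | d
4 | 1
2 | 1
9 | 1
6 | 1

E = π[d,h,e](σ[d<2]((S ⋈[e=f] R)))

σ filters on d, owned by the left side.
E' = π[d,h,e]((σ[d<2](S) ⋈[e=f] R))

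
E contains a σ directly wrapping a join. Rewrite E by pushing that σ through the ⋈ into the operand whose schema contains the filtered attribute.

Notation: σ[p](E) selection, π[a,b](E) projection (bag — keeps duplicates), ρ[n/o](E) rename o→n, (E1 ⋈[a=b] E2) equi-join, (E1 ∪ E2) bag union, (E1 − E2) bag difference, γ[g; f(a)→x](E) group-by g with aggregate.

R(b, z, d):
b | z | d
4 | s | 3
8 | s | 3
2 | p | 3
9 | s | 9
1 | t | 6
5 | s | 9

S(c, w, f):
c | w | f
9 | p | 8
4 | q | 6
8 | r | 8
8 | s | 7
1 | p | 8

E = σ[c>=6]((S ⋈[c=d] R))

σ filters on c, owned by the left side.
E' = (σ[c>=6](S) ⋈[c=d] R)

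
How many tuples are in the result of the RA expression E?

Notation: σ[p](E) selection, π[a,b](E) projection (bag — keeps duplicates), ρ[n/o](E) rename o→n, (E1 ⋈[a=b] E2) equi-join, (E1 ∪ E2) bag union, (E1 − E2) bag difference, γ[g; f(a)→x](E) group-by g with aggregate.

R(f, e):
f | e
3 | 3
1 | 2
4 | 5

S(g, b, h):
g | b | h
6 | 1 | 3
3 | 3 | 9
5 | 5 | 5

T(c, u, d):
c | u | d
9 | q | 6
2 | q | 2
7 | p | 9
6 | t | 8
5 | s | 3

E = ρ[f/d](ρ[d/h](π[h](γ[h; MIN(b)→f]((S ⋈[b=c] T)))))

Subexpression sizes:
  S → 3
  T → 5
  (S ⋈[b=c] T) → 1
  γ[h; MIN(b)→f]((S ⋈[b=c] T)) → 1
  π[h](γ[h; MIN(b)→f]((S ⋈[b=c] T))) → 1
  ρ[d/h](π[h](γ[h; MIN(b)→f]((S ⋈[b=c] T)))) → 1
  ρ[f/d](ρ[d/h](π[h](γ[h; MIN(b)→f]((S ⋈[b=c] T))))) → 1

|E| = 1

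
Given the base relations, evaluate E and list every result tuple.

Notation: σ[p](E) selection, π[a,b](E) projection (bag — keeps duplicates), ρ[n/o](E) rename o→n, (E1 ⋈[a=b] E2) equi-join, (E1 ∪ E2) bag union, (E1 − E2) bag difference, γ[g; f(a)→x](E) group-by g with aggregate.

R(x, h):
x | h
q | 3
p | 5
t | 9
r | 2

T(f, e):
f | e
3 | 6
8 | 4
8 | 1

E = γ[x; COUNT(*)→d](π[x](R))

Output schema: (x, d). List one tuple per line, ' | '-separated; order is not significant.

Row counts bottom-up:
  R → 4
  π[x](R) → 4
  γ[x; COUNT(*)→d](π[x](R)) → 4

== RESULT ==
x | d
p | 1
q | 1
r | 1
t | 1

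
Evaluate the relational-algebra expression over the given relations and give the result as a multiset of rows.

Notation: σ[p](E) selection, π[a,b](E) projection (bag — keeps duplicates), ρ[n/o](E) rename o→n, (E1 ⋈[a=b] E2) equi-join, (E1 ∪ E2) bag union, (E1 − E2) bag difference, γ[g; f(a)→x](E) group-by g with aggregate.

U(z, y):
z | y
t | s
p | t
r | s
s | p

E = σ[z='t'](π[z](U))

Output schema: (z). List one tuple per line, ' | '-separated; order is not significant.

Per-node cardinality:
  U → 4
  π[z](U) → 4
  σ[z='t'](π[z](U)) → 1

== RESULT ==
z
t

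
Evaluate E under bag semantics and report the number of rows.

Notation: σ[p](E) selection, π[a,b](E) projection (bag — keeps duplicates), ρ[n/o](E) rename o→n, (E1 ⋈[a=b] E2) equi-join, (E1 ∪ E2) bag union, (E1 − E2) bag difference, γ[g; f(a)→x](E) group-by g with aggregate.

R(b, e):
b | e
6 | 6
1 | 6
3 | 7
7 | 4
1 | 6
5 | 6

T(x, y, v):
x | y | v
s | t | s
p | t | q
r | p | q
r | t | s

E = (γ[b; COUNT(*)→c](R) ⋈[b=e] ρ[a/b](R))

Subexpression sizes:
  R → 6
  γ[b; COUNT(*)→c](R) → 5
  R → 6
  ρ[a/b](R) → 6
  (γ[b; COUNT(*)→c](R) ⋈[b=e] ρ[a/b](R)) → 5

|E| = 5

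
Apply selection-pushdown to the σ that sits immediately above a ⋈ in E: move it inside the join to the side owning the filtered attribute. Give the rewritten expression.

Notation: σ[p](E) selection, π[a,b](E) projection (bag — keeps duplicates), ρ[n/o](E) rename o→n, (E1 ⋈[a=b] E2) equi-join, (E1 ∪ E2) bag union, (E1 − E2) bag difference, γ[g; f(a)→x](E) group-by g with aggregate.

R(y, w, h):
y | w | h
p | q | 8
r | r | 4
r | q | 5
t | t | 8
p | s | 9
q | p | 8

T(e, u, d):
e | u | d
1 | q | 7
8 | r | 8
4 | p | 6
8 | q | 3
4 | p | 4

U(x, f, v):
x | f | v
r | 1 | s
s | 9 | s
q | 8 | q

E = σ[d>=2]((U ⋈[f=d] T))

σ filters on d, owned by the right side.
E' = (U ⋈[f=d] σ[d>=2](T))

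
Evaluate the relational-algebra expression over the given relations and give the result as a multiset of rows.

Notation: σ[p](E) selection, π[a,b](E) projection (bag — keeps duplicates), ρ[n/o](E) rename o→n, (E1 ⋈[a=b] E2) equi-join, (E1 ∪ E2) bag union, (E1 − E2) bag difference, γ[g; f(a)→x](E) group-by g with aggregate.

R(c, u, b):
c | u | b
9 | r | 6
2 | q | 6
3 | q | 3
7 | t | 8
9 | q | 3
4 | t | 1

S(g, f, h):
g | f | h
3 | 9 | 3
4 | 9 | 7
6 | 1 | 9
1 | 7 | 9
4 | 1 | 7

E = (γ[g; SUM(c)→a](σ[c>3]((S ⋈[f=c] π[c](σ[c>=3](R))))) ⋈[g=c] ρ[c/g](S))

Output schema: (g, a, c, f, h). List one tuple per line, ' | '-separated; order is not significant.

Stepwise |·|:
  S → 5
  R → 6
  σ[c>=3](R) → 5
  π[c](σ[c>=3](R)) → 5
  (S ⋈[f=c] π[c](σ[c>=3](R))) → 5
  σ[c>3]((S ⋈[f=c] π[c](σ[c>=3](R)))) → 5
  γ[g; SUM(c)→a](σ[c>3]((S ⋈[f=c] π[c](σ[c>=3](R))))) → 3
  S → 5
  ρ[c/g](S) → 5
  (γ[g; SUM(c)→a](σ[c>3]((S ⋈[f=c] π[c](σ[c>=3](R))))) ⋈[g=c] ρ[c/g](S)) → 4

== RESULT ==
g | a | c | f | h
1 | 7 | 1 | 7 | 9
3 | 18 | 3 | 9 | 3
4 | 18 | 4 | 1 | 7
4 | 18 | 4 | 9 | 7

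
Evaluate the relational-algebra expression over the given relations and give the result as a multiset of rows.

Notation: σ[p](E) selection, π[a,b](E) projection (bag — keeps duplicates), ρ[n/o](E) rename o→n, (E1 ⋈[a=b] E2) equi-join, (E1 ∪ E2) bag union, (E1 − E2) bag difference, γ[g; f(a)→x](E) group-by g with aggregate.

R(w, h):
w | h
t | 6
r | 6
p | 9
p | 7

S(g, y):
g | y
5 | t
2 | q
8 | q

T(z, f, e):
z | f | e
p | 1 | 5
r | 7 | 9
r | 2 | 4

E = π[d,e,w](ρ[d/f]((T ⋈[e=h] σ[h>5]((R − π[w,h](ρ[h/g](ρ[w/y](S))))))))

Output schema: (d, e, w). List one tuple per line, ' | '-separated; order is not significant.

Subexpression sizes:
  T → 3
  R → 4
  S → 3
  ρ[w/y](S) → 3
  ρ[h/g](ρ[w/y](S)) → 3
  π[w,h](ρ[h/g](ρ[w/y](S))) → 3
  (R − π[w,h](ρ[h/g](ρ[w/y](S)))) → 4
  σ[h>5]((R − π[w,h](ρ[h/g](ρ[w/y](S))))) → 4
  (T ⋈[e=h] σ[h>5]((R − π[w,h](ρ[h/g](ρ[w/y](S)))))) → 1
  ρ[d/f]((T ⋈[e=h] σ[h>5]((R − π[w,h](ρ[h/g](ρ[w/y](S))))))) → 1
  π[d,e,w](ρ[d/f]((T ⋈[e=h] σ[h>5]((R − π[w,h](ρ[h/g](ρ[w/y](S)))))))) → 1

== RESULT ==
d | e | w
7 | 9 | p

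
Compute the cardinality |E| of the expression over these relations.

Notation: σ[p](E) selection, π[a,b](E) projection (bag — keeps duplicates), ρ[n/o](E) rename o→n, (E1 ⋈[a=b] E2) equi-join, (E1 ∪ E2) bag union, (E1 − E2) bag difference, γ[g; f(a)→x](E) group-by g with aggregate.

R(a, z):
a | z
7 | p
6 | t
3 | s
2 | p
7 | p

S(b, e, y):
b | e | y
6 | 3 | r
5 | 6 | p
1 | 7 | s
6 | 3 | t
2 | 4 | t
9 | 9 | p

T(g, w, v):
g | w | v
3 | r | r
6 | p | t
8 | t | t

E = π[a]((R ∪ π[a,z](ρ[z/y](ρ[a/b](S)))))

Stepwise |·|:
  R → 5
  S → 6
  ρ[a/b](S) → 6
  ρ[z/y](ρ[a/b](S)) → 6
  π[a,z](ρ[z/y](ρ[a/b](S))) → 6
  (R ∪ π[a,z](ρ[z/y](ρ[a/b](S)))) → 11
  π[a]((R ∪ π[a,z](ρ[z/y](ρ[a/b](S))))) → 11

|E| = 11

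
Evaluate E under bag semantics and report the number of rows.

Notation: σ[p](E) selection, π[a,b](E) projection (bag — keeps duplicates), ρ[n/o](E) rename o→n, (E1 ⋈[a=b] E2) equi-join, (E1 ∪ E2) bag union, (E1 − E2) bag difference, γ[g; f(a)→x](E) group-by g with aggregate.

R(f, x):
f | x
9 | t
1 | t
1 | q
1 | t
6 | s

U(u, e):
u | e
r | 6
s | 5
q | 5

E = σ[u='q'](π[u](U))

Stepwise |·|:
  U → 3
  π[u](U) → 3
  σ[u='q'](π[u](U)) → 1

|E| = 1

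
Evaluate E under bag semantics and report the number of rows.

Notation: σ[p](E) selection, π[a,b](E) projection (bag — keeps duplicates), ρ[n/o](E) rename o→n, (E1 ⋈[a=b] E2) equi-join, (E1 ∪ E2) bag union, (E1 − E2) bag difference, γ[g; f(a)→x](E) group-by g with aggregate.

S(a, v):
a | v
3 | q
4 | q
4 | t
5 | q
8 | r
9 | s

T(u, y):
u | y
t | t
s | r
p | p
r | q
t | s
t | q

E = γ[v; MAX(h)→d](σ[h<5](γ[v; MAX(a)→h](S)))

Per-node cardinality:
  S → 6
  γ[v; MAX(a)→h](S) → 4
  σ[h<5](γ[v; MAX(a)→h](S)) → 1
  γ[v; MAX(h)→d](σ[h<5](γ[v; MAX(a)→h](S))) → 1

|E| = 1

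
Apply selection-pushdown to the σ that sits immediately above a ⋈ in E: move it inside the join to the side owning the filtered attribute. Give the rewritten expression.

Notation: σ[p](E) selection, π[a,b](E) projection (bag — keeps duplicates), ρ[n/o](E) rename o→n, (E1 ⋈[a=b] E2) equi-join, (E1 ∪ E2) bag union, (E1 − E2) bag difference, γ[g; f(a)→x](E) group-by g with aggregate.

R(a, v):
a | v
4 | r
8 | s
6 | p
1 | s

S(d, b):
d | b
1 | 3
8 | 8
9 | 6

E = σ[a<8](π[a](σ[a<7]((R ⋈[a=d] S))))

σ filters on a, owned by the left side.
E' = σ[a<8](π[a]((σ[a<7](R) ⋈[a=d] S)))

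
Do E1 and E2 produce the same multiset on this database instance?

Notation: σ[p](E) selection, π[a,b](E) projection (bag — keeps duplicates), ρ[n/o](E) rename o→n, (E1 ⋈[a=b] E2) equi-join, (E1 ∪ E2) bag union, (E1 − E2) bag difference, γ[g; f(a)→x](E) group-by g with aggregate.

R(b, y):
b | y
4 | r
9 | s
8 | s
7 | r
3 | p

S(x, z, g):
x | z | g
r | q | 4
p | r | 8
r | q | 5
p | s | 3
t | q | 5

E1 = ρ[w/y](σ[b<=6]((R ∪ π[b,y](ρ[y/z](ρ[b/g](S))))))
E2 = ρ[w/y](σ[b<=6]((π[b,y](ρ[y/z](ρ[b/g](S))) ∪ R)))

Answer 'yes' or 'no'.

E1 row counts bottom-up:
  R → 5
  S → 5
  ρ[b/g](S) → 5
  ρ[y/z](ρ[b/g](S)) → 5
  π[b,y](ρ[y/z](ρ[b/g](S))) → 5
  (R ∪ π[b,y](ρ[y/z](ρ[b/g](S)))) → 10
  σ[b<=6]((R ∪ π[b,y](ρ[y/z](ρ[b/g](S))))) → 6
  ρ[w/y](σ[b<=6]((R ∪ π[b,y](ρ[y/z](ρ[b/g](S)))))) → 6
E2 row counts bottom-up:
  S → 5
  ρ[b/g](S) → 5
  ρ[y/z](ρ[b/g](S)) → 5
  π[b,y](ρ[y/z](ρ[b/g](S))) → 5
  R → 5
  (π[b,y](ρ[y/z](ρ[b/g](S))) ∪ R) → 10
  σ[b<=6]((π[b,y](ρ[y/z](ρ[b/g](S))) ∪ R)) → 6
  ρ[w/y](σ[b<=6]((π[b,y](ρ[y/z](ρ[b/g](S))) ∪ R))) → 6

E1 and E2 produce the same multiset:
b | w
3 | p
3 | s
4 | q
4 | r
5 | q
5 | q

yes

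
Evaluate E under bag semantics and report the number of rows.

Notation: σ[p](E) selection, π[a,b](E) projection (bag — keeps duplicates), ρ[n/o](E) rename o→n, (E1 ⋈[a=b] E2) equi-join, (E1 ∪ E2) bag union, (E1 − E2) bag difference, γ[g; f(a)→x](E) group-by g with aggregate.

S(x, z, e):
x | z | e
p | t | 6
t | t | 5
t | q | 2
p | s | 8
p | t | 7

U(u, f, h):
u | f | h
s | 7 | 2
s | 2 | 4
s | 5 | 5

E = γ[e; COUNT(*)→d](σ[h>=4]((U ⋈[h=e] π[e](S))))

Row counts bottom-up:
  U → 3
  S → 5
  π[e](S) → 5
  (U ⋈[h=e] π[e](S)) → 2
  σ[h>=4]((U ⋈[h=e] π[e](S))) → 1
  γ[e; COUNT(*)→d](σ[h>=4]((U ⋈[h=e] π[e](S)))) → 1

|E| = 1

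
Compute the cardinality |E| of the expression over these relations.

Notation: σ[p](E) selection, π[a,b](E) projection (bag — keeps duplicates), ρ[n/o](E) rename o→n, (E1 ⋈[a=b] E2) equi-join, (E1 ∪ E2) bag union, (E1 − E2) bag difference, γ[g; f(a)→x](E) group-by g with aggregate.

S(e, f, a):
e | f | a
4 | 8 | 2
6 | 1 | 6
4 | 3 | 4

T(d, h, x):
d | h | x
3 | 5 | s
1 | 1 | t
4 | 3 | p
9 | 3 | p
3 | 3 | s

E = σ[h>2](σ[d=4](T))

Row counts bottom-up:
  T → 5
  σ[d=4](T) → 1
  σ[h>2](σ[d=4](T)) → 1

|E| = 1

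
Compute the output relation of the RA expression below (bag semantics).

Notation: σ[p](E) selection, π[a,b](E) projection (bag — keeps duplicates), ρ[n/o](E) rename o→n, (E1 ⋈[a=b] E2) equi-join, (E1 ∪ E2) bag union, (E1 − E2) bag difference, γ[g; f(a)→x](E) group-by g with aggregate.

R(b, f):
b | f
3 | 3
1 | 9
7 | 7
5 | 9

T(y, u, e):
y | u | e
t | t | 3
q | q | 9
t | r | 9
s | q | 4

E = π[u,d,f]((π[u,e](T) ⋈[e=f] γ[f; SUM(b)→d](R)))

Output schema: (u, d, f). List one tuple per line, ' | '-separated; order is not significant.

Subexpression sizes:
  T → 4
  π[u,e](T) → 4
  R → 4
  γ[f; SUM(b)→d](R) → 3
  (π[u,e](T) ⋈[e=f] γ[f; SUM(b)→d](R)) → 3
  π[u,d,f]((π[u,e](T) ⋈[e=f] γ[f; SUM(b)→d](R))) → 3

== RESULT ==
u | d | f
q | 6 | 9
r | 6 | 9
t | 3 | 3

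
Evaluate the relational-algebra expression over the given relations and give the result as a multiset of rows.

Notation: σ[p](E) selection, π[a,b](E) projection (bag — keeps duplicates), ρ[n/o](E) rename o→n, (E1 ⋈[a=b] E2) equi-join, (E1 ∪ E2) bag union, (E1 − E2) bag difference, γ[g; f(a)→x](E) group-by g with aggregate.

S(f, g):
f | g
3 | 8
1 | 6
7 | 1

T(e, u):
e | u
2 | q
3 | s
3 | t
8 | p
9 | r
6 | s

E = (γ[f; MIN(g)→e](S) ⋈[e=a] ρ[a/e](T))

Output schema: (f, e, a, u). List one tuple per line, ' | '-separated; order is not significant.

Stepwise |·|:
  S → 3
  γ[f; MIN(g)→e](S) → 3
  T → 6
  ρ[a/e](T) → 6
  (γ[f; MIN(g)→e](S) ⋈[e=a] ρ[a/e](T)) → 2

== RESULT ==
f | e | a | u
1 | 6 | 6 | s
3 | 8 | 8 | p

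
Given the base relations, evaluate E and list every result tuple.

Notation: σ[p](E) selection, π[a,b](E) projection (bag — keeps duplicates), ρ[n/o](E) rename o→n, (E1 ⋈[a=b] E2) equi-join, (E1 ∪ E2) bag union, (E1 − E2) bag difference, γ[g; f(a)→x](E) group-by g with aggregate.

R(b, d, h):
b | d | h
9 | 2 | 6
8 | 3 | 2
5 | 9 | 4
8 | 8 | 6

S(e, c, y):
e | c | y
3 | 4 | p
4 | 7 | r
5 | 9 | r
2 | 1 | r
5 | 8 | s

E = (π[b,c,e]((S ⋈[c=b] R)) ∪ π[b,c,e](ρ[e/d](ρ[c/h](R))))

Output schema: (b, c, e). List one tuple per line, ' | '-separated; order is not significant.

Stepwise |·|:
  S → 5
  R → 4
  (S ⋈[c=b] R) → 3
  π[b,c,e]((S ⋈[c=b] R)) → 3
  R → 4
  ρ[c/h](R) → 4
  ρ[e/d](ρ[c/h](R)) → 4
  π[b,c,e](ρ[e/d](ρ[c/h](R))) → 4
  (π[b,c,e]((S ⋈[c=b] R)) ∪ π[b,c,e](ρ[e/d](ρ[c/h](R)))) → 7

== RESULT ==
b | c | e
5 | 4 | 9
8 | 2 | 3
8 | 6 | 8
8 | 8 | 5
8 | 8 | 5
9 | 6 | 2
9 | 9 | 5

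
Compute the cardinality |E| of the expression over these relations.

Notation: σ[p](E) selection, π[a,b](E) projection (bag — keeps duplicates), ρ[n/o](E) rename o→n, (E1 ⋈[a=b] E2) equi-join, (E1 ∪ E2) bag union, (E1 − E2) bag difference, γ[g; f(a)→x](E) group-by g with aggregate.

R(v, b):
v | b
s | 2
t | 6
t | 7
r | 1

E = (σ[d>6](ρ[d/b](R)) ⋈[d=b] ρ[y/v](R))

Subexpression sizes:
  R → 4
  ρ[d/b](R) → 4
  σ[d>6](ρ[d/b](R)) → 1
  R → 4
  ρ[y/v](R) → 4
  (σ[d>6](ρ[d/b](R)) ⋈[d=b] ρ[y/v](R)) → 1

|E| = 1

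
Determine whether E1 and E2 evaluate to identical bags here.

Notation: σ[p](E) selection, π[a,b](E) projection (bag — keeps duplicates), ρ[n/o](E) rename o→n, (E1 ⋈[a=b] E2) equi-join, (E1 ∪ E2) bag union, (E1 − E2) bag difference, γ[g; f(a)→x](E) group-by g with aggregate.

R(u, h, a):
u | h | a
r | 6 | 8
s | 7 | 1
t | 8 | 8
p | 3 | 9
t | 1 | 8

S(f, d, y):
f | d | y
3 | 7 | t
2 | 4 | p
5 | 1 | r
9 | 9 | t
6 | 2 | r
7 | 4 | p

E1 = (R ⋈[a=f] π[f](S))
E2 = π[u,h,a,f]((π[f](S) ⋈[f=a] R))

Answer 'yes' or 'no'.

E1 row counts bottom-up:
  R → 5
  S → 6
  π[f](S) → 6
  (R ⋈[a=f] π[f](S)) → 1
E2 row counts bottom-up:
  S → 6
  π[f](S) → 6
  R → 5
  (π[f](S) ⋈[f=a] R) → 1
  π[u,h,a,f]((π[f](S) ⋈[f=a] R)) → 1

E1 and E2 produce the same multiset:
u | h | a | f
p | 3 | 9 | 9

yes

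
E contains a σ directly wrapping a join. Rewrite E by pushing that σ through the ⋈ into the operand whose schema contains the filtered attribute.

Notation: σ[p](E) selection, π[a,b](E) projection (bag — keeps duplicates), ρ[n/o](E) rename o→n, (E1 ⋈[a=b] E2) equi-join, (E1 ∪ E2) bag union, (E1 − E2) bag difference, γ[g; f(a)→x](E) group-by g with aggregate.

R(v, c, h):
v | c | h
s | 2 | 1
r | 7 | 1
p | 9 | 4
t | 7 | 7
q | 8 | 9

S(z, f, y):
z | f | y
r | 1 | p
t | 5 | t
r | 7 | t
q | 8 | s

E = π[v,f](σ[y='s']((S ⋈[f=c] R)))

σ filters on y, owned by the left side.
E' = π[v,f]((σ[y='s'](S) ⋈[f=c] R))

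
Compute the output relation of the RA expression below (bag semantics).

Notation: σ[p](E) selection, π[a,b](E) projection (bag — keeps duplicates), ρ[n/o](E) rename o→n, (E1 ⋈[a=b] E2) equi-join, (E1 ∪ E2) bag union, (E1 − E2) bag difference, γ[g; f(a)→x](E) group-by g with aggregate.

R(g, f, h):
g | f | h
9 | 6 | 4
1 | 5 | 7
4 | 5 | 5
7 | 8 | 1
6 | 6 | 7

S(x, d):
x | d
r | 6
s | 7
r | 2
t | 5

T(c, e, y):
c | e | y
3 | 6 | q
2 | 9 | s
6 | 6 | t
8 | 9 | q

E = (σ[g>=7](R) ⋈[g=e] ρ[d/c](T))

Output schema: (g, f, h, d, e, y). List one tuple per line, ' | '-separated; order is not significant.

Stepwise |·|:
  R → 5
  σ[g>=7](R) → 2
  T → 4
  ρ[d/c](T) → 4
  (σ[g>=7](R) ⋈[g=e] ρ[d/c](T)) → 2

== RESULT ==
g | f | h | d | e | y
9 | 6 | 4 | 2 | 9 | s
9 | 6 | 4 | 8 | 9 | q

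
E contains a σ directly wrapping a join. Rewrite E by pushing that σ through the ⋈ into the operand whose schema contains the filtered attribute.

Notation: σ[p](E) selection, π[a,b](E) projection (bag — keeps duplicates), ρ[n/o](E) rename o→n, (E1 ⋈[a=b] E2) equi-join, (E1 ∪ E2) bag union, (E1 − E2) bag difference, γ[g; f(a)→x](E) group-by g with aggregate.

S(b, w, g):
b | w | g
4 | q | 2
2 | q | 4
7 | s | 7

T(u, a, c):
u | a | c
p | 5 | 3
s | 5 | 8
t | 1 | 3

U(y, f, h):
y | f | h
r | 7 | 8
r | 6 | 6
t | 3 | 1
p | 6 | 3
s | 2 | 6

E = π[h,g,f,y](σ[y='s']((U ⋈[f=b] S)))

σ filters on y, owned by the left side.
E' = π[h,g,f,y]((σ[y='s'](U) ⋈[f=b] S))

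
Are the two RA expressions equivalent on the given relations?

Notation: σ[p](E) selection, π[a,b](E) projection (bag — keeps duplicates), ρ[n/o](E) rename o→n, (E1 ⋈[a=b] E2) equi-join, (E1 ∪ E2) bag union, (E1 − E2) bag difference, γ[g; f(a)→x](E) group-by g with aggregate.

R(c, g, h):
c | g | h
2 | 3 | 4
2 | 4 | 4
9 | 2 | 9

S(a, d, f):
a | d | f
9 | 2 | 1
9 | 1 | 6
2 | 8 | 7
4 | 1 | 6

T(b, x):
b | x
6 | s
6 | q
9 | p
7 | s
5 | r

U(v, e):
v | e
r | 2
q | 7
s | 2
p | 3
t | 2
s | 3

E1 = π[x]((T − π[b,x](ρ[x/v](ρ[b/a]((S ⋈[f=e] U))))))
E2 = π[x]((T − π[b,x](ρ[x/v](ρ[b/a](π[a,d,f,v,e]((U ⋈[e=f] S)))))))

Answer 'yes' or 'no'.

E1 row counts bottom-up:
  T → 5
  S → 4
  U → 6
  (S ⋈[f=e] U) → 1
  ρ[b/a]((S ⋈[f=e] U)) → 1
  ρ[x/v](ρ[b/a]((S ⋈[f=e] U))) → 1
  π[b,x](ρ[x/v](ρ[b/a]((S ⋈[f=e] U)))) → 1
  (T − π[b,x](ρ[x/v](ρ[b/a]((S ⋈[f=e] U))))) → 5
  π[x]((T − π[b,x](ρ[x/v](ρ[b/a]((S ⋈[f=e] U)))))) → 5
E2 row counts bottom-up:
  T → 5
  U → 6
  S → 4
  (U ⋈[e=f] S) → 1
  π[a,d,f,v,e]((U ⋈[e=f] S)) → 1
  ρ[b/a](π[a,d,f,v,e]((U ⋈[e=f] S))) → 1
  ρ[x/v](ρ[b/a](π[a,d,f,v,e]((U ⋈[e=f] S)))) → 1
  π[b,x](ρ[x/v](ρ[b/a](π[a,d,f,v,e]((U ⋈[e=f] S))))) → 1
  (T − π[b,x](ρ[x/v](ρ[b/a](π[a,d,f,v,e]((U ⋈[e=f] S)))))) → 5
  π[x]((T − π[b,x](ρ[x/v](ρ[b/a](π[a,d,f,v,e]((U ⋈[e=f] S))))))) → 5

E1 and E2 produce the same multiset:
x
p
q
r
s
s

yes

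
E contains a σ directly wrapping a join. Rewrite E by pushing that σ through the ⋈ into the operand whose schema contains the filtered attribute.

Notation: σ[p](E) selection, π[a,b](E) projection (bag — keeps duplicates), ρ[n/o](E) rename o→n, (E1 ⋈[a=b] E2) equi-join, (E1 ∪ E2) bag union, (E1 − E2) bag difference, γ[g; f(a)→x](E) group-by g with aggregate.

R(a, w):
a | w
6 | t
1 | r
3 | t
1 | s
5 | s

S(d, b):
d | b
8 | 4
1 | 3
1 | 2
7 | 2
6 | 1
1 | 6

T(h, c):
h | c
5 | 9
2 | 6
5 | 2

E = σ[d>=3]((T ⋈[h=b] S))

σ filters on d, owned by the right side.
E' = (T ⋈[h=b] σ[d>=3](S))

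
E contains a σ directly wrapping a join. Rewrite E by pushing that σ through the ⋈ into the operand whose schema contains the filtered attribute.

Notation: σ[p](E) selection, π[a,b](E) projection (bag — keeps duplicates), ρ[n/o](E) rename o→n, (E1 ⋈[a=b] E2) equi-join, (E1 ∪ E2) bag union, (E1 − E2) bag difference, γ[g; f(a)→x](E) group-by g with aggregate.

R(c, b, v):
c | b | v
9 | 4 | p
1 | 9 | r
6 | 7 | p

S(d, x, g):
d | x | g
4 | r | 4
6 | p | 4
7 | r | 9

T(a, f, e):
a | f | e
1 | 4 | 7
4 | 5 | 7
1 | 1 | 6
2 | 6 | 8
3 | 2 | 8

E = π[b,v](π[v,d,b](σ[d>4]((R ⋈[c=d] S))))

σ filters on d, owned by the right side.
E' = π[b,v](π[v,d,b]((R ⋈[c=d] σ[d>4](S))))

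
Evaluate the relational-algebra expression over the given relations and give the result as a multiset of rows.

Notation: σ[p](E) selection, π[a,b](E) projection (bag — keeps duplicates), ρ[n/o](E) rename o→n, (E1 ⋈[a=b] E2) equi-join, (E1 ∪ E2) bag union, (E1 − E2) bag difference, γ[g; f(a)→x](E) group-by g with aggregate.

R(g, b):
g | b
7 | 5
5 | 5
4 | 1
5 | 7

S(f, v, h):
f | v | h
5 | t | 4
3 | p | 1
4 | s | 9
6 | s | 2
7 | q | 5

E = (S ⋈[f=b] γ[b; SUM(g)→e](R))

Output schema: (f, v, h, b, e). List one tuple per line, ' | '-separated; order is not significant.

Subexpression sizes:
  S → 5
  R → 4
  γ[b; SUM(g)→e](R) → 3
  (S ⋈[f=b] γ[b; SUM(g)→e](R)) → 2

== RESULT ==
f | v | h | b | e
5 | t | 4 | 5 | 12
7 | q | 5 | 7 | 5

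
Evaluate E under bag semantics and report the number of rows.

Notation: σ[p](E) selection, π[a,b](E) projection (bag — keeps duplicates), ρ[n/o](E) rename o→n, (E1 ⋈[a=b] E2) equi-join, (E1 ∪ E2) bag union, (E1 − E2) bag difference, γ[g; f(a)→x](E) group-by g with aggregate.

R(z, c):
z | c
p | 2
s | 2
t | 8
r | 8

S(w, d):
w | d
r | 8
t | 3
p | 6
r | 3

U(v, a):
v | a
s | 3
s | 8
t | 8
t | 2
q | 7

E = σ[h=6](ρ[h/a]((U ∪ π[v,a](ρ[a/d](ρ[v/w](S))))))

Stepwise |·|:
  U → 5
  S → 4
  ρ[v/w](S) → 4
  ρ[a/d](ρ[v/w](S)) → 4
  π[v,a](ρ[a/d](ρ[v/w](S))) → 4
  (U ∪ π[v,a](ρ[a/d](ρ[v/w](S)))) → 9
  ρ[h/a]((U ∪ π[v,a](ρ[a/d](ρ[v/w](S))))) → 9
  σ[h=6](ρ[h/a]((U ∪ π[v,a](ρ[a/d](ρ[v/w](S)))))) → 1

|E| = 1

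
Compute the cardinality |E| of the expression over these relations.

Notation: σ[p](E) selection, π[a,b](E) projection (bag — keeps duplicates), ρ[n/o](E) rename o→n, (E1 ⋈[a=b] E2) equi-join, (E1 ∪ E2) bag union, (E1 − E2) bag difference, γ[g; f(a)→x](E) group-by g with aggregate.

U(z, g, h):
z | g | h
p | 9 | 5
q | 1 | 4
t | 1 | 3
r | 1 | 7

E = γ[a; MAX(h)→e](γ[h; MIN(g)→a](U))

Row counts bottom-up:
  U → 4
  γ[h; MIN(g)→a](U) → 4
  γ[a; MAX(h)→e](γ[h; MIN(g)→a](U)) → 2

|E| = 2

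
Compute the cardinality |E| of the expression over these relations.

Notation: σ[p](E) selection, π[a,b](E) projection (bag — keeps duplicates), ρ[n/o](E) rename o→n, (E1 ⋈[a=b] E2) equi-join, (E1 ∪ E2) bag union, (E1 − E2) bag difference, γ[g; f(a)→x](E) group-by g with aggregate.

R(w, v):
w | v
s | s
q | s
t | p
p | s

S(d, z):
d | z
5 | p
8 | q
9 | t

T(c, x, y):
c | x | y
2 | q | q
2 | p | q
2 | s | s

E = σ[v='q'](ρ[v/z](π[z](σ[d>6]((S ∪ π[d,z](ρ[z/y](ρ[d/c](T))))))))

Subexpression sizes:
  S → 3
  T → 3
  ρ[d/c](T) → 3
  ρ[z/y](ρ[d/c](T)) → 3
  π[d,z](ρ[z/y](ρ[d/c](T))) → 3
  (S ∪ π[d,z](ρ[z/y](ρ[d/c](T)))) → 6
  σ[d>6]((S ∪ π[d,z](ρ[z/y](ρ[d/c](T))))) → 2
  π[z](σ[d>6]((S ∪ π[d,z](ρ[z/y](ρ[d/c](T)))))) → 2
  ρ[v/z](π[z](σ[d>6]((S ∪ π[d,z](ρ[z/y](ρ[d/c](T))))))) → 2
  σ[v='q'](ρ[v/z](π[z](σ[d>6]((S ∪ π[d,z](ρ[z/y](ρ[d/c](T)))))))) → 1

|E| = 1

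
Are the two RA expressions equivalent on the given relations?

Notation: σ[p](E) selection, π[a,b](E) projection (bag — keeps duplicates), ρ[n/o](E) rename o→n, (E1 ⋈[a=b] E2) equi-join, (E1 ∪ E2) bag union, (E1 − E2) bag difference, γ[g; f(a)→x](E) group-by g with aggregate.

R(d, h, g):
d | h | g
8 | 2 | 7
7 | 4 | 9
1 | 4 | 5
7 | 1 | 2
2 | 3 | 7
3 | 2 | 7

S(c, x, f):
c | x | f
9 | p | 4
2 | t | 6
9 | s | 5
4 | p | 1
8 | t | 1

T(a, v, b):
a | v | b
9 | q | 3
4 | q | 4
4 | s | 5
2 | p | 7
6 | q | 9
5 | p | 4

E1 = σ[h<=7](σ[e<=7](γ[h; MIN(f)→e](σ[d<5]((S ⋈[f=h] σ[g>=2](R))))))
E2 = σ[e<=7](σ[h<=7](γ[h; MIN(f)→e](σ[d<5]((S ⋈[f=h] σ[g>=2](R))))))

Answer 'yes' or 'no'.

E1 per-node cardinality:
  S → 5
  R → 6
  σ[g>=2](R) → 6
  (S ⋈[f=h] σ[g>=2](R)) → 4
  σ[d<5]((S ⋈[f=h] σ[g>=2](R))) → 1
  γ[h; MIN(f)→e](σ[d<5]((S ⋈[f=h] σ[g>=2](R)))) → 1
  σ[e<=7](γ[h; MIN(f)→e](σ[d<5]((S ⋈[f=h] σ[g>=2](R))))) → 1
  σ[h<=7](σ[e<=7](γ[h; MIN(f)→e](σ[d<5]((S ⋈[f=h] σ[g>=2](R)))))) → 1
E2 per-node cardinality:
  S → 5
  R → 6
  σ[g>=2](R) → 6
  (S ⋈[f=h] σ[g>=2](R)) → 4
  σ[d<5]((S ⋈[f=h] σ[g>=2](R))) → 1
  γ[h; MIN(f)→e](σ[d<5]((S ⋈[f=h] σ[g>=2](R)))) → 1
  σ[h<=7](γ[h; MIN(f)→e](σ[d<5]((S ⋈[f=h] σ[g>=2](R))))) → 1
  σ[e<=7](σ[h<=7](γ[h; MIN(f)→e](σ[d<5]((S ⋈[f=h] σ[g>=2](R)))))) → 1

E1 and E2 produce the same multiset:
h | e
4 | 4

yes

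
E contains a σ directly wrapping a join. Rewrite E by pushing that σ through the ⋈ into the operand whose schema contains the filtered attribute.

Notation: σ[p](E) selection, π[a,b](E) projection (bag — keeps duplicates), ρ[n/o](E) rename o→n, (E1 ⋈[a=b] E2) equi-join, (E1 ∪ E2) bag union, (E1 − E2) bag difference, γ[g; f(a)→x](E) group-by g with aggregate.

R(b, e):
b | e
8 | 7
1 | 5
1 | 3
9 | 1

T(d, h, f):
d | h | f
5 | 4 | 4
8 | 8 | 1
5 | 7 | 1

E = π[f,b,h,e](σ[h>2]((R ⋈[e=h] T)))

σ filters on h, owned by the right side.
E' = π[f,b,h,e]((R ⋈[e=h] σ[h>2](T)))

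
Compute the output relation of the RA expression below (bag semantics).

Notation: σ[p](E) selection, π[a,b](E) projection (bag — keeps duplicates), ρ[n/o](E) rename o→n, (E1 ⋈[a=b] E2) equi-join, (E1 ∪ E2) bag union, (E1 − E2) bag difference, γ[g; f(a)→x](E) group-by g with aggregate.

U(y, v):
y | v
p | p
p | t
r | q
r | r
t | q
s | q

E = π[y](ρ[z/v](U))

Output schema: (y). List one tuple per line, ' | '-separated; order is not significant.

Row counts bottom-up:
  U → 6
  ρ[z/v](U) → 6
  π[y](ρ[z/v](U)) → 6

== RESULT ==
y
p
p
r
r
s
t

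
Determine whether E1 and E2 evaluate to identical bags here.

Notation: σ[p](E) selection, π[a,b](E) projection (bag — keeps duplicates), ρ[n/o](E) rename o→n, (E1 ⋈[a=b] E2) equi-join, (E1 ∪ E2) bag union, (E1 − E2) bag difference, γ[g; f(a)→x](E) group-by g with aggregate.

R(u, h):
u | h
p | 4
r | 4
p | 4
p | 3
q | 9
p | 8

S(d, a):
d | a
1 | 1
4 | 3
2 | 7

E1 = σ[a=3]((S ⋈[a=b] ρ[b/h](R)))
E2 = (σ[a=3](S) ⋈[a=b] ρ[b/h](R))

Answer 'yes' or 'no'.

E1 subexpression sizes:
  S → 3
  R → 6
  ρ[b/h](R) → 6
  (S ⋈[a=b] ρ[b/h](R)) → 1
  σ[a=3]((S ⋈[a=b] ρ[b/h](R))) → 1
E2 subexpression sizes:
  S → 3
  σ[a=3](S) → 1
  R → 6
  ρ[b/h](R) → 6
  (σ[a=3](S) ⋈[a=b] ρ[b/h](R)) → 1

E1 and E2 produce the same multiset:
d | a | u | b
4 | 3 | p | 3

yes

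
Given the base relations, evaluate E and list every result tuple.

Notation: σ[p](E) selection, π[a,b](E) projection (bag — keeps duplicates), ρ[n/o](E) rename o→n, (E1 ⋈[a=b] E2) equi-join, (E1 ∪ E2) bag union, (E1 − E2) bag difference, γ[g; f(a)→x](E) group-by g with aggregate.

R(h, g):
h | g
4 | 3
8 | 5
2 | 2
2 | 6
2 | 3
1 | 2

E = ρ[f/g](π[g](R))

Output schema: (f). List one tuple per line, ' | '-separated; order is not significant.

Per-node cardinality:
  R → 6
  π[g](R) → 6
  ρ[f/g](π[g](R)) → 6

== RESULT ==
f
2
2
3
3
5
6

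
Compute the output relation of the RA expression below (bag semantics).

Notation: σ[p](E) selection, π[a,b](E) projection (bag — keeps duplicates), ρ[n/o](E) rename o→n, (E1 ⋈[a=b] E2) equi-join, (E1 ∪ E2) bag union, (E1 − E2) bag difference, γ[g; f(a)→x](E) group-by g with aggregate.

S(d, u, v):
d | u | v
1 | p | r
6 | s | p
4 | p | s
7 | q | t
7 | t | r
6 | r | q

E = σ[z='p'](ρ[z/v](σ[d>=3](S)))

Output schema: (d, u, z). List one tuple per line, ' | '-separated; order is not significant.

Per-node cardinality:
  S → 6
  σ[d>=3](S) → 5
  ρ[z/v](σ[d>=3](S)) → 5
  σ[z='p'](ρ[z/v](σ[d>=3](S))) → 1

== RESULT ==
d | u | z
6 | s | p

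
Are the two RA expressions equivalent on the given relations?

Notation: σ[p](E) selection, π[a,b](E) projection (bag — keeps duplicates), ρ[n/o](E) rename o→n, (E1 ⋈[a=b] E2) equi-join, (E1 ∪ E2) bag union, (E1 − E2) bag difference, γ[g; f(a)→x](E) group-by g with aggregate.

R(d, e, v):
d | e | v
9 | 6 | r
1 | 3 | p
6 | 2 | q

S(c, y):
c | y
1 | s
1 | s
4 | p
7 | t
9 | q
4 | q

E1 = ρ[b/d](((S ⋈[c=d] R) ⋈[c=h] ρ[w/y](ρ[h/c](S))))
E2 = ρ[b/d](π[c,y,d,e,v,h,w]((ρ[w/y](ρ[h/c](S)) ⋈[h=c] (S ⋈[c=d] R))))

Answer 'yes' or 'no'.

E1 row counts bottom-up:
  S → 6
  R → 3
  (S ⋈[c=d] R) → 3
  S → 6
  ρ[h/c](S) → 6
  ρ[w/y](ρ[h/c](S)) → 6
  ((S ⋈[c=d] R) ⋈[c=h] ρ[w/y](ρ[h/c](S))) → 5
  ρ[b/d](((S ⋈[c=d] R) ⋈[c=h] ρ[w/y](ρ[h/c](S)))) → 5
E2 row counts bottom-up:
  S → 6
  ρ[h/c](S) → 6
  ρ[w/y](ρ[h/c](S)) → 6
  S → 6
  R → 3
  (S ⋈[c=d] R) → 3
  (ρ[w/y](ρ[h/c](S)) ⋈[h=c] (S ⋈[c=d] R)) → 5
  π[c,y,d,e,v,h,w]((ρ[w/y](ρ[h/c](S)) ⋈[h=c] (S ⋈[c=d] R))) → 5
  ρ[b/d](π[c,y,d,e,v,h,w]((ρ[w/y](ρ[h/c](S)) ⋈[h=c] (S ⋈[c=d] R)))) → 5

E1 and E2 produce the same multiset:
c | y | b | e | v | h | w
1 | s | 1 | 3 | p | 1 | s
1 | s | 1 | 3 | p | 1 | s
1 | s | 1 | 3 | p | 1 | s
1 | s | 1 | 3 | p | 1 | s
9 | q | 9 | 6 | r | 9 | q

yes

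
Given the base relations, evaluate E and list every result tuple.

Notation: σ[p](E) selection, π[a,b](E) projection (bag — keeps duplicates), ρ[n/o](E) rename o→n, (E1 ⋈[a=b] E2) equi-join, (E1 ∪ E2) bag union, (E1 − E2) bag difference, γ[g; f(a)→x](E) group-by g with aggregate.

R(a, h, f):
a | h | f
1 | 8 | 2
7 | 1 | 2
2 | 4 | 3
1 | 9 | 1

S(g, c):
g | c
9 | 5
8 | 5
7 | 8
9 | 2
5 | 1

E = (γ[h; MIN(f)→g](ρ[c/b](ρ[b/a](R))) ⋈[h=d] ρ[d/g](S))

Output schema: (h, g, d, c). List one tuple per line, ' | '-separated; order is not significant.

Stepwise |·|:
  R → 4
  ρ[b/a](R) → 4
  ρ[c/b](ρ[b/a](R)) → 4
  γ[h; MIN(f)→g](ρ[c/b](ρ[b/a](R))) → 4
  S → 5
  ρ[d/g](S) → 5
  (γ[h; MIN(f)→g](ρ[c/b](ρ[b/a](R))) ⋈[h=d] ρ[d/g](S)) → 3

== RESULT ==
h | g | d | c
8 | 2 | 8 | 5
9 | 1 | 9 | 2
9 | 1 | 9 | 5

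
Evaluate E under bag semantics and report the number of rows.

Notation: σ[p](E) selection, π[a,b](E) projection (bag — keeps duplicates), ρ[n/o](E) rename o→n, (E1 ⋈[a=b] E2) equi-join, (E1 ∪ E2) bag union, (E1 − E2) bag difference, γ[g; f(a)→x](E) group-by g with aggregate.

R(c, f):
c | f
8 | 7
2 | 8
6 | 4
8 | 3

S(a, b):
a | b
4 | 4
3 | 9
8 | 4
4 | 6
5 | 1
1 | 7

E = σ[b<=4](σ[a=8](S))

Stepwise |·|:
  S → 6
  σ[a=8](S) → 1
  σ[b<=4](σ[a=8](S)) → 1

|E| = 1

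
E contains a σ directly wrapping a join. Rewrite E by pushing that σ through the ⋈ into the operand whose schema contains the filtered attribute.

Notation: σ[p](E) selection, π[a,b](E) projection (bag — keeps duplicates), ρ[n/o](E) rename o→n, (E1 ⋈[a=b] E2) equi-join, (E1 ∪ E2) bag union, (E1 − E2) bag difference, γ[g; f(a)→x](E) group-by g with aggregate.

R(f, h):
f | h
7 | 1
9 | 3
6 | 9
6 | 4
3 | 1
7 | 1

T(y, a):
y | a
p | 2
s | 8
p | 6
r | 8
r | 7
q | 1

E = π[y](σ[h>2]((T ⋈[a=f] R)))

σ filters on h, owned by the right side.
E' = π[y]((T ⋈[a=f] σ[h>2](R)))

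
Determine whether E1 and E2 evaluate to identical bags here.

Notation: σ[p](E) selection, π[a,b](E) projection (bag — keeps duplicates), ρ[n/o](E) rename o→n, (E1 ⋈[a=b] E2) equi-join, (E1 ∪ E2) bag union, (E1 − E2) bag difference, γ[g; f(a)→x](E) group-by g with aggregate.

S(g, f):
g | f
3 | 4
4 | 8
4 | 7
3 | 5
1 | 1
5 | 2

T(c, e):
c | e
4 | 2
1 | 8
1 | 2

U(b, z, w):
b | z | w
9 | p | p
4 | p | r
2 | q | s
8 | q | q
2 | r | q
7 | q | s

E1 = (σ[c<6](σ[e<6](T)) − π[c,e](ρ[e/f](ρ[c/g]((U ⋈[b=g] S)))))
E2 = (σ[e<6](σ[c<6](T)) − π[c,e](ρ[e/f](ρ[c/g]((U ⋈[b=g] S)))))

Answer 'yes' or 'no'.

E1 per-node cardinality:
  T → 3
  σ[e<6](T) → 2
  σ[c<6](σ[e<6](T)) → 2
  U → 6
  S → 6
  (U ⋈[b=g] S) → 2
  ρ[c/g]((U ⋈[b=g] S)) → 2
  ρ[e/f](ρ[c/g]((U ⋈[b=g] S))) → 2
  π[c,e](ρ[e/f](ρ[c/g]((U ⋈[b=g] S)))) → 2
  (σ[c<6](σ[e<6](T)) − π[c,e](ρ[e/f](ρ[c/g]((U ⋈[b=g] S))))) → 2
E2 per-node cardinality:
  T → 3
  σ[c<6](T) → 3
  σ[e<6](σ[c<6](T)) → 2
  U → 6
  S → 6
  (U ⋈[b=g] S) → 2
  ρ[c/g]((U ⋈[b=g] S)) → 2
  ρ[e/f](ρ[c/g]((U ⋈[b=g] S))) → 2
  π[c,e](ρ[e/f](ρ[c/g]((U ⋈[b=g] S)))) → 2
  (σ[e<6](σ[c<6](T)) − π[c,e](ρ[e/f](ρ[c/g]((U ⋈[b=g] S))))) → 2

E1 and E2 produce the same multiset:
c | e
1 | 2
4 | 2

yes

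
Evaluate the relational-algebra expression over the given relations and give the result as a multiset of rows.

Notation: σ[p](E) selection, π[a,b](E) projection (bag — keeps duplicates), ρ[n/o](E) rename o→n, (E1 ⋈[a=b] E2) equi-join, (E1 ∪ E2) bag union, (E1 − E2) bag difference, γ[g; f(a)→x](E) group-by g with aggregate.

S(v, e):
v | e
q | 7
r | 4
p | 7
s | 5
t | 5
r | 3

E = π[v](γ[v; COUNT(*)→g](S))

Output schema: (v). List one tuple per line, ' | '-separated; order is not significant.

Subexpression sizes:
  S → 6
  γ[v; COUNT(*)→g](S) → 5
  π[v](γ[v; COUNT(*)→g](S)) → 5

== RESULT ==
v
p
q
r
s
t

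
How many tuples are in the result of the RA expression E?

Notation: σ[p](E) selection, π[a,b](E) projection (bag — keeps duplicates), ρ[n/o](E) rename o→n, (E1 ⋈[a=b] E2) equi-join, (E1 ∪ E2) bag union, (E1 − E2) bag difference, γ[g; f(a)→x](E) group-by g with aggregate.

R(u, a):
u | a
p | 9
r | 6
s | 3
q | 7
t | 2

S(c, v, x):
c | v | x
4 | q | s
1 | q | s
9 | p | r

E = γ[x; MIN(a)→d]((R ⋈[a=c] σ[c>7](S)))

Stepwise |·|:
  R → 5
  S → 3
  σ[c>7](S) → 1
  (R ⋈[a=c] σ[c>7](S)) → 1
  γ[x; MIN(a)→d]((R ⋈[a=c] σ[c>7](S))) → 1

|E| = 1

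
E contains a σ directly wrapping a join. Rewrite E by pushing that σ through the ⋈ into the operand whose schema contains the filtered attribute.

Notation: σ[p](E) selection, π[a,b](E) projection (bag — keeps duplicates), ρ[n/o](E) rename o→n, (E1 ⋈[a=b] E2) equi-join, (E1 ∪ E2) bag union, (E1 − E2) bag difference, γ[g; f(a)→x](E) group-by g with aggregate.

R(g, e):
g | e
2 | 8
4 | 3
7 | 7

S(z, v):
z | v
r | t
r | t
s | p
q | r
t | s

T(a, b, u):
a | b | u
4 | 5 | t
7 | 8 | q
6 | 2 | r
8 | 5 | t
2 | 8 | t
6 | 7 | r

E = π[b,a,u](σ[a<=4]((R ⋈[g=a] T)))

σ filters on a, owned by the right side.
E' = π[b,a,u]((R ⋈[g=a] σ[a<=4](T)))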